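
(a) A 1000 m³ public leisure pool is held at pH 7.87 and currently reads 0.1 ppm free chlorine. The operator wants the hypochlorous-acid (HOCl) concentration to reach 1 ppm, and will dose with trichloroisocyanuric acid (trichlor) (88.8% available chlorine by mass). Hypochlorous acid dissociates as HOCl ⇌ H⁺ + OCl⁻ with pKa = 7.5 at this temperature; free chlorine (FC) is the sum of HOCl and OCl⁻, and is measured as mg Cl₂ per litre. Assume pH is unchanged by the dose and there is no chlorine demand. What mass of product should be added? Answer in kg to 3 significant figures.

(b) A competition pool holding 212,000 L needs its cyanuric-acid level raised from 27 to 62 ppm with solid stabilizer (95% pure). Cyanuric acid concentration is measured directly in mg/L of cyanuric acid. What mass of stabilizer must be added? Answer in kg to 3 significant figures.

(a) Volume: 1000 m³ = 1,000,000 L.
(a) [OCl⁻]/[HOCl] = 10^(pH − pKa) = 10^(7.87 − 7.5) = 2.344; fraction as HOCl = 1/(1 + 2.344) = 0.299.
(a) Free chlorine required for 1 ppm HOCl: 1 / 0.299 = 3.344 ppm.
(a) FC to add: 3.344 − 0.1 = 3.244 mg/L as Cl₂.
(a) Cl₂ equivalent: 3.244 mg/L × 1,000,000 L = 3244 g.
(a) Product at 88.8% available Cl: 3244 / 0.888 = 3653 g.

(b) CYA to add: (62 − 27) = 35 mg/L × 212,000 L = 7420 g cyanuric acid.
(b) At 95% purity: 7420 / 0.95 = 7811 g product.

(a) 3.65 kg; (b) 7.81 kg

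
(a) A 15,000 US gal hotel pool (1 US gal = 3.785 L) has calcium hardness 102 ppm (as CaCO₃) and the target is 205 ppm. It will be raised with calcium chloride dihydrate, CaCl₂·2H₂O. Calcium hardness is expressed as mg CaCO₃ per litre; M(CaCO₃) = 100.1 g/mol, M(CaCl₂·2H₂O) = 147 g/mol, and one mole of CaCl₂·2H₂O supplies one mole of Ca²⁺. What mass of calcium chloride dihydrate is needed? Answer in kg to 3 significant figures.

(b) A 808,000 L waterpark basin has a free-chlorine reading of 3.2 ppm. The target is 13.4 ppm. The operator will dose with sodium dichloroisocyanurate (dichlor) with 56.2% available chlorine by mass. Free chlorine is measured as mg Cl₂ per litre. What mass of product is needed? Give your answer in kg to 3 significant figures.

(a) 8.59 kg; (b) 14.7 kg

(a) Volume: 15,000 US gal × 3.785 L/gal = 56,775 L.
(a) Hardness to add: (205 − 102) = 103 mg/L as CaCO₃ × 56,775 L = 5848 g as CaCO₃.
(a) Moles of Ca²⁺ (1 mol Ca²⁺ ≡ 1 mol CaCO₃): 5848 / 100.1 g/mol = 58.42 mol.
(a) Mass of CaCl₂·2H₂O: 58.42 × 147 = 8588 g.

(b) Chlorine deficit: 13.4 − 3.2 = 10.2 ppm = 10.2 mg/L as Cl₂.
(b) Cl₂ equivalent needed: 10.2 mg/L × 808,000 L = 8,242,000 mg = 8242 g.
(b) Product at 56.2% available chlorine: 8242 / 0.562 = 14,660 g.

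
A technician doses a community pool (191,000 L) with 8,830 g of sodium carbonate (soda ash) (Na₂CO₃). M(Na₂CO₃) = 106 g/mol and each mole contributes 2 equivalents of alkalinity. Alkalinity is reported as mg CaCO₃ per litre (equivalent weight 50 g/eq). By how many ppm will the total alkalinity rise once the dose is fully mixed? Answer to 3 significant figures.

Moles of Na₂CO₃: 8,830 g ÷ 106 g/mol = 83.3 mol → 166.6 eq of alkalinity.
As CaCO₃: 166.6 eq × 50 g/eq = 8330 g.
Rise: 8330 g / 191,000 L × 1000 = 43.61 mg/L.

43.6 ppm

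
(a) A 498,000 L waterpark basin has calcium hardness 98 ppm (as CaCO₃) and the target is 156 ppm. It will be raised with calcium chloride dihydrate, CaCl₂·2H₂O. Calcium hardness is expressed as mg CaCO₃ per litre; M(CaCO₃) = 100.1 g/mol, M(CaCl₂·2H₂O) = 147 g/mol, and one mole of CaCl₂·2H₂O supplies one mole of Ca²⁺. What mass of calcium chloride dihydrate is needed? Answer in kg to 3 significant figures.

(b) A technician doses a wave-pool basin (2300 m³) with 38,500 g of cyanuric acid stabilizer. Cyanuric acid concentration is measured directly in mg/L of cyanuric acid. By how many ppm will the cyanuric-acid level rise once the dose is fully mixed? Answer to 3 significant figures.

(a) Hardness to add: (156 − 98) = 58 mg/L as CaCO₃ × 498,000 L = 28,880 g as CaCO₃.
(a) Moles of Ca²⁺ (1 mol Ca²⁺ ≡ 1 mol CaCO₃): 28,880 / 100.1 g/mol = 288.6 mol.
(a) Mass of CaCl₂·2H₂O: 288.6 × 147 = 42,420 g.

(b) Volume: 2300 m³ = 2,300,000 L.
(b) Rise: 38,500 g / 2,300,000 L × 1000 = 16.74 mg/L.

(a) 42.4 kg; (b) 16.7 ppm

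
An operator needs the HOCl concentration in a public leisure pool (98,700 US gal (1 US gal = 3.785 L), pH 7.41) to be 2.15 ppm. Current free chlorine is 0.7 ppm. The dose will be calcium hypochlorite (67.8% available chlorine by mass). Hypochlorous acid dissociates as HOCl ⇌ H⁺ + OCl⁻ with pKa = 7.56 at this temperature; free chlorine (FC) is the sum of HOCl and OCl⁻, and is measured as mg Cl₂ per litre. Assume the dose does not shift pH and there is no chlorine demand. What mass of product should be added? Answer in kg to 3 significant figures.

1.64 kg

Volume: 98,700 US gal × 3.785 L/gal = 373,580 L.
[OCl⁻]/[HOCl] = 10^(pH − pKa) = 10^(7.41 − 7.56) = 0.7079; fraction as HOCl = 1/(1 + 0.7079) = 0.5855.
Free chlorine required for 2.15 ppm HOCl: 2.15 / 0.5855 = 3.672 ppm.
FC to add: 3.672 − 0.7 = 2.972 mg/L as Cl₂.
Cl₂ equivalent: 2.972 mg/L × 373,580 L = 1110 g.
Product at 67.8% available Cl: 1110 / 0.678 = 1638 g.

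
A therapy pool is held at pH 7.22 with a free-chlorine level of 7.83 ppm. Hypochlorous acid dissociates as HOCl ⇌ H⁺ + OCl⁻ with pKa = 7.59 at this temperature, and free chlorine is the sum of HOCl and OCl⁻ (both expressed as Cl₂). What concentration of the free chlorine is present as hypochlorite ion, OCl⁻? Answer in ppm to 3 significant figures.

2.34 ppm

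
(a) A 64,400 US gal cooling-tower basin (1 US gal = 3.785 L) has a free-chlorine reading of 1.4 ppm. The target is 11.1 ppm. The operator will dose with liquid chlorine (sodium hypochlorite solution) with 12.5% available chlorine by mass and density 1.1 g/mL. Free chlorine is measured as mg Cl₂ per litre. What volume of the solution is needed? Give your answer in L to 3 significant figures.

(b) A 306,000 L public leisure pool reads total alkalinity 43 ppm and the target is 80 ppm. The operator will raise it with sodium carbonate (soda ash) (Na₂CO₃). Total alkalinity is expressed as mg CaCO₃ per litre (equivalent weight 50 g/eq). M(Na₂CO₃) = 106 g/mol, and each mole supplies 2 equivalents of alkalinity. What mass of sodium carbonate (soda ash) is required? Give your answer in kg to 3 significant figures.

(a) 17.2 L; (b) 12.0 kg

(a) Volume: 64,400 US gal × 3.785 L/gal = 243,754 L.
(a) Chlorine deficit: 11.1 − 1.4 = 9.7 ppm = 9.7 mg/L as Cl₂.
(a) Cl₂ equivalent needed: 9.7 mg/L × 243,754 L = 2,364,000 mg = 2364 g.
(a) Product at 12.5% available chlorine: 2364 / 0.125 = 18,920 g.
(a) Volume at density 1.1 g/mL: 18,920 g ÷ 1.1 g/mL = 17,200 mL.

(b) Alkalinity to add: (80 − 43) = 37 mg/L as CaCO₃ × 306,000 L = 11,320 g as CaCO₃.
(b) Equivalents: 11,320 g ÷ 50 g/eq = 226.4 eq.
(b) Each mole of Na₂CO₃ supplies 2 eq, so 226.4 / 2 = 113.2 mol.
(b) Mass: 113.2 mol × 106 g/mol = 12,000 g.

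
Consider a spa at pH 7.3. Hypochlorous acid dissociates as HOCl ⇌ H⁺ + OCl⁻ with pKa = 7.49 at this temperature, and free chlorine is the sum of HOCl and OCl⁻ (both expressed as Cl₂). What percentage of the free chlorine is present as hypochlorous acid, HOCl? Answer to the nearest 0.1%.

[OCl⁻]/[HOCl] = 10^(pH − pKa) = 10^(7.3 − 7.49) = 10^-0.19 = 0.6457.
Fraction as HOCl = 1 / (1 + 0.6457) = 0.6077.

60.8%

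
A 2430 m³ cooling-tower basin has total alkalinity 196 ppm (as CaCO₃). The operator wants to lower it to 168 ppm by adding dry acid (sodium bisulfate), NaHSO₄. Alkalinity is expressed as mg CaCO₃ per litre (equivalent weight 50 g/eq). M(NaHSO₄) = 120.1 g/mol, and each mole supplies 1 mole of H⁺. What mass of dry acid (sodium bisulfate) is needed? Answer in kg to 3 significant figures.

163 kg

Volume: 2430 m³ = 2,430,000 L.
Alkalinity to neutralize: (196 − 168) = 28 mg/L as CaCO₃ × 2,430,000 L = 68,040 g as CaCO₃.
Equivalents of H⁺ required: 68,040 ÷ 50 g/eq = 1361 eq = 1361 mol NaHSO₄.
Mass of NaHSO₄: 1361 × 120.1 = 163,400 g.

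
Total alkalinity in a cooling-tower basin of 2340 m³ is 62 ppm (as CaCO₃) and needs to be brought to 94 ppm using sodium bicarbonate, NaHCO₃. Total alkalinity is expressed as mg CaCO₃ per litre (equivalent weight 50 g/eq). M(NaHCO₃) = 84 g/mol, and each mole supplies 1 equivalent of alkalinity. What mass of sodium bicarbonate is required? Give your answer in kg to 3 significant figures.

126 kg

Volume: 2340 m³ = 2,340,000 L.
Alkalinity to add: (94 − 62) = 32 mg/L as CaCO₃ × 2,340,000 L = 74,880 g as CaCO₃.
Equivalents: 74,880 g ÷ 50 g/eq = 1498 eq.
NaHCO₃ supplies 1 eq per mole → 1498 mol.
Mass: 1498 mol × 84 g/mol = 125,800 g.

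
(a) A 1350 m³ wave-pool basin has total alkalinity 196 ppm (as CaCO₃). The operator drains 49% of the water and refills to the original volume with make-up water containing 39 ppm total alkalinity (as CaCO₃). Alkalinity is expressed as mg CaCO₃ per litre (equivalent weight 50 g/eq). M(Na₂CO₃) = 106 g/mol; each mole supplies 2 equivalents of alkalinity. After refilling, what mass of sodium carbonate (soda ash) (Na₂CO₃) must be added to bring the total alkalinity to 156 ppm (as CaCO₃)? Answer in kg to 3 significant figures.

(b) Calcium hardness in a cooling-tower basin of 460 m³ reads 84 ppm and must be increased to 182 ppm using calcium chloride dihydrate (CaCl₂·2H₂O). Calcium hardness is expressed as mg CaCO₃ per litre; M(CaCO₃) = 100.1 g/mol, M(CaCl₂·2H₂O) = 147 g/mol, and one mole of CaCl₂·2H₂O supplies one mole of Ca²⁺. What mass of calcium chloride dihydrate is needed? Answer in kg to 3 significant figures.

(a) 52.8 kg; (b) 66.2 kg

(a) Volume: 1350 m³ = 1,350,000 L.
(a) After draining 49% and refilling: 196 × 0.51 + 39 × 0.49 = 119.07 ppm.
(a) Deficit to target: 156 − 119.07 = 36.93 mg/L.
(a) As CaCO₃: 36.93 mg/L × 1,350,000 L = 49,860 g; ÷ 50 g/eq ÷ 2 = 498.6 mol Na₂CO₃.
(a) Mass: 498.6 × 106 = 52,850 g.

(b) Volume: 460 m³ = 460,000 L.
(b) Hardness to add: (182 − 84) = 98 mg/L as CaCO₃ × 460,000 L = 45,080 g as CaCO₃.
(b) Moles of Ca²⁺ (1 mol Ca²⁺ ≡ 1 mol CaCO₃): 45,080 / 100.1 g/mol = 450.3 mol.
(b) Mass of CaCl₂·2H₂O: 450.3 × 147 = 66,200 g.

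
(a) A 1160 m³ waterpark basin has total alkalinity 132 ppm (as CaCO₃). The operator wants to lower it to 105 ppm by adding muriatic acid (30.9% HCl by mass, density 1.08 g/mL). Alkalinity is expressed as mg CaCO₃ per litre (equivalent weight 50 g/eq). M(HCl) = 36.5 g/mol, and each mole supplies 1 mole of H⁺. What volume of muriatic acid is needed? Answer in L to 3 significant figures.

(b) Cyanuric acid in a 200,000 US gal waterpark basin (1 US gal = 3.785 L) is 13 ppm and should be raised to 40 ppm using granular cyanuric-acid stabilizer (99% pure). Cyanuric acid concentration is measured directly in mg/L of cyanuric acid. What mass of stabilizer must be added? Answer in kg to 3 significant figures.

(a) 68.5 L; (b) 20.6 kg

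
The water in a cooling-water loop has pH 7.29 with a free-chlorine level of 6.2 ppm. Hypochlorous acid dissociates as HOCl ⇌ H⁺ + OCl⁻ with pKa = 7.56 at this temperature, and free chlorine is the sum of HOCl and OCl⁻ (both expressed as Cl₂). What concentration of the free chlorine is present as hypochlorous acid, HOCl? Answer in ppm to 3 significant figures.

4.03 ppm

[OCl⁻]/[HOCl] = 10^(pH − pKa) = 10^(7.29 − 7.56) = 10^-0.27 = 0.537.
Fraction as HOCl = 1 / (1 + 0.537) = 0.6506.
HOCl = 0.6506 × 6.2 ppm = 4.034 ppm.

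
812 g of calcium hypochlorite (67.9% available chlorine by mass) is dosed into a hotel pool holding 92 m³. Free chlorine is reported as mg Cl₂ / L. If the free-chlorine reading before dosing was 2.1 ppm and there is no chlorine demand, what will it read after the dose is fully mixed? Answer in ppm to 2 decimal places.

8.09 ppm

Volume: 92 m³ = 92,000 L.
Available chlorine delivered: 812 g × 0.679 = 551.3 g as Cl₂.
Concentration rise: 551.3 g / 92,000 L = 5.993 mg/L = 5.99 ppm.
Final FC: 2.1 + 5.99 = 8.09 ppm.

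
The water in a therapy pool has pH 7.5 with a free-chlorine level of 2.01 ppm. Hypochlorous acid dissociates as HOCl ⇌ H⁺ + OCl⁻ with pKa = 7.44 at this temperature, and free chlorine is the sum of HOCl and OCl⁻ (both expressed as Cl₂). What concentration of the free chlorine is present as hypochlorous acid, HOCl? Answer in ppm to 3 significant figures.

0.936 ppm

[OCl⁻]/[HOCl] = 10^(pH − pKa) = 10^(7.5 − 7.44) = 10^0.06 = 1.148.
Fraction as HOCl = 1 / (1 + 1.148) = 0.4655.
HOCl = 0.4655 × 2.01 ppm = 0.9357 ppm.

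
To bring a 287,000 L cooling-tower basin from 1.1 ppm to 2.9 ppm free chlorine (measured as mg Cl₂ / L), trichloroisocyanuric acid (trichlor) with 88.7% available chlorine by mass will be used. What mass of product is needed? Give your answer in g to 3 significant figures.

582 g

Chlorine deficit: 2.9 − 1.1 = 1.8 ppm = 1.8 mg/L as Cl₂.
Cl₂ equivalent needed: 1.8 mg/L × 287,000 L = 516,600 mg = 516.6 g.
Product at 88.7% available chlorine: 516.6 / 0.887 = 582.4 g.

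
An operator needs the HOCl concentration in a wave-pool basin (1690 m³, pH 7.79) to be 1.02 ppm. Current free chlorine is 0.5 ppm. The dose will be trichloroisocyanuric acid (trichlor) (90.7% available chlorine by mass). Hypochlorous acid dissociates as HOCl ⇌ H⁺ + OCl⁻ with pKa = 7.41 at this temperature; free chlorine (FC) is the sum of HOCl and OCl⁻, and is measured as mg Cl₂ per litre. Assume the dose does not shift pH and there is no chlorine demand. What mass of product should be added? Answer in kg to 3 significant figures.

Volume: 1690 m³ = 1,690,000 L.
[OCl⁻]/[HOCl] = 10^(pH − pKa) = 10^(7.79 − 7.41) = 2.399; fraction as HOCl = 1/(1 + 2.399) = 0.2942.
Free chlorine required for 1.02 ppm HOCl: 1.02 / 0.2942 = 3.467 ppm.
FC to add: 3.467 − 0.5 = 2.967 mg/L as Cl₂.
Cl₂ equivalent: 2.967 mg/L × 1,690,000 L = 5014 g.
Product at 90.7% available Cl: 5014 / 0.907 = 5528 g.

5.53 kg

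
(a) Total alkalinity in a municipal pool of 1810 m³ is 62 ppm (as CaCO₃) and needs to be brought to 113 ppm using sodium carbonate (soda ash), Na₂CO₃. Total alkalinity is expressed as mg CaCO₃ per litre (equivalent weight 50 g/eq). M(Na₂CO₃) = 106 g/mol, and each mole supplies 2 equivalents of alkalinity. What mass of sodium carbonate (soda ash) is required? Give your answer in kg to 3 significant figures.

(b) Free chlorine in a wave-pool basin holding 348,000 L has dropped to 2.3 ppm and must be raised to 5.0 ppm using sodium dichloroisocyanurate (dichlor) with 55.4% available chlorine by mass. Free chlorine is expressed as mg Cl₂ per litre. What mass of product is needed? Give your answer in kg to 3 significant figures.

(a) 97.8 kg; (b) 1.70 kg

(a) Volume: 1810 m³ = 1,810,000 L.
(a) Alkalinity to add: (113 − 62) = 51 mg/L as CaCO₃ × 1,810,000 L = 92,310 g as CaCO₃.
(a) Equivalents: 92,310 g ÷ 50 g/eq = 1846 eq.
(a) Each mole of Na₂CO₃ supplies 2 eq, so 1846 / 2 = 923.1 mol.
(a) Mass: 923.1 mol × 106 g/mol = 97,850 g.

(b) Chlorine deficit: 5.0 − 2.3 = 2.7 ppm = 2.7 mg/L as Cl₂.
(b) Cl₂ equivalent needed: 2.7 mg/L × 348,000 L = 939,600 mg = 939.6 g.
(b) Product at 55.4% available chlorine: 939.6 / 0.554 = 1696 g.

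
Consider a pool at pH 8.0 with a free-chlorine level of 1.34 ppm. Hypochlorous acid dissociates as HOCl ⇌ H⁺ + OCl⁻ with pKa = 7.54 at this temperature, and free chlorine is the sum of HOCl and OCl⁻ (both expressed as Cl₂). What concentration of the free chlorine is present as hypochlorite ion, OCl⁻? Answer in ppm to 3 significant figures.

[OCl⁻]/[HOCl] = 10^(pH − pKa) = 10^(8.0 − 7.54) = 10^0.46 = 2.884.
Fraction as HOCl = 1 / (1 + 2.884) = 0.2575.
OCl⁻ = (1 − 0.2575) × 1.34 ppm = 0.995 ppm.

0.995 ppm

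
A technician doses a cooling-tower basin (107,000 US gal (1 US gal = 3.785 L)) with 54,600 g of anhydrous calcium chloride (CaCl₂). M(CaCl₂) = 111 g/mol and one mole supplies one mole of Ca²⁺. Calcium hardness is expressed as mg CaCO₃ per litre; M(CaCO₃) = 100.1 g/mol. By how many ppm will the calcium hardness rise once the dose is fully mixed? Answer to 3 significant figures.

122 ppm

Volume: 107,000 US gal × 3.785 L/gal = 404,995 L.
Moles of Ca²⁺: 54,600 g ÷ 111 g/mol = 491.9 mol.
As CaCO₃: 491.9 mol × 100.1 g/mol = 49,240 g.
Rise: 49,240 g / 404,995 L × 1000 = 121.6 mg/L.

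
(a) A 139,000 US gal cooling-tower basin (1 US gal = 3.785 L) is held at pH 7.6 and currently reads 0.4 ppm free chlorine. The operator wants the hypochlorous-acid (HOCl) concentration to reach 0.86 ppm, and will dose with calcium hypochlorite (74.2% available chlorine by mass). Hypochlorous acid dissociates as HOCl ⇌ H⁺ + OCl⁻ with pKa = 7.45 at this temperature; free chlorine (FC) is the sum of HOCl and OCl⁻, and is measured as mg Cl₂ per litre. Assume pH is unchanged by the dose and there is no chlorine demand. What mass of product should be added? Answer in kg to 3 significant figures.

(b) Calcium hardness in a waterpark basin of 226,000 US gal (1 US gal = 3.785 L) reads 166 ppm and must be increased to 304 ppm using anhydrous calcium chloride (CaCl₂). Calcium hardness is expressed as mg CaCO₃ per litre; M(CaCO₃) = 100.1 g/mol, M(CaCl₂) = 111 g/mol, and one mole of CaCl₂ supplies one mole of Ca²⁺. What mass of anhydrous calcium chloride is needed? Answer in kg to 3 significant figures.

(a) 1.19 kg; (b) 131 kg

(a) Volume: 139,000 US gal × 3.785 L/gal = 526,115 L.
(a) [OCl⁻]/[HOCl] = 10^(pH − pKa) = 10^(7.6 − 7.45) = 1.413; fraction as HOCl = 1/(1 + 1.413) = 0.4145.
(a) Free chlorine required for 0.86 ppm HOCl: 0.86 / 0.4145 = 2.075 ppm.
(a) FC to add: 2.075 − 0.4 = 1.675 mg/L as Cl₂.
(a) Cl₂ equivalent: 1.675 mg/L × 526,115 L = 881.1 g.
(a) Product at 74.2% available Cl: 881.1 / 0.742 = 1188 g.

(b) Volume: 226,000 US gal × 3.785 L/gal = 855,410 L.
(b) Hardness to add: (304 − 166) = 138 mg/L as CaCO₃ × 855,410 L = 118,000 g as CaCO₃.
(b) Moles of Ca²⁺ (1 mol Ca²⁺ ≡ 1 mol CaCO₃): 118,000 / 100.1 g/mol = 1179 mol.
(b) Mass of CaCl₂: 1179 × 111 = 130,900 g.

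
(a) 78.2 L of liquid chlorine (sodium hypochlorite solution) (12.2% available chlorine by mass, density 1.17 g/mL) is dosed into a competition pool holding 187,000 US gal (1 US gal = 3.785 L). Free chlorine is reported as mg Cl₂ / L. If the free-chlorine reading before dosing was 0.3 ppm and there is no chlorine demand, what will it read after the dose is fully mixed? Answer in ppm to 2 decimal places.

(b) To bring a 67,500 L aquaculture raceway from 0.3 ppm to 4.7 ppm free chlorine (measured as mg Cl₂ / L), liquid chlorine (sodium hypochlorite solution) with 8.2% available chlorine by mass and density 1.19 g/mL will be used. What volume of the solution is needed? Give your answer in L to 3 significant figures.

(a) 16.07 ppm; (b) 3.04 L

(a) Volume: 187,000 US gal × 3.785 L/gal = 707,795 L.
(a) Mass of solution: 78.2 L × 1000 mL/L × 1.17 g/mL = 91,490 g.
(a) Available chlorine delivered: 91,490 g × 0.122 = 11,160 g as Cl₂.
(a) Concentration rise: 11,160 g / 707,795 L = 15.77 mg/L = 15.77 ppm.
(a) Final FC: 0.3 + 15.77 = 16.07 ppm.

(b) Chlorine deficit: 4.7 − 0.3 = 4.4 ppm = 4.4 mg/L as Cl₂.
(b) Cl₂ equivalent needed: 4.4 mg/L × 67,500 L = 297,000 mg = 297 g.
(b) Product at 8.2% available chlorine: 297 / 0.082 = 3622 g.
(b) Volume at density 1.19 g/mL: 3622 g ÷ 1.19 g/mL = 3044 mL.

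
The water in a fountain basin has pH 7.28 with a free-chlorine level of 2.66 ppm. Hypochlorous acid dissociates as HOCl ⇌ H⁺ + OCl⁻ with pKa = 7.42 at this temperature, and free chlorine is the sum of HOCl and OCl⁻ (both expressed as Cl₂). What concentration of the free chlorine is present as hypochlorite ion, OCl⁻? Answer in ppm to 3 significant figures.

[OCl⁻]/[HOCl] = 10^(pH − pKa) = 10^(7.28 − 7.42) = 10^-0.14 = 0.7244.
Fraction as HOCl = 1 / (1 + 0.7244) = 0.5799.
OCl⁻ = (1 − 0.5799) × 2.66 ppm = 1.117 ppm.

1.12 ppm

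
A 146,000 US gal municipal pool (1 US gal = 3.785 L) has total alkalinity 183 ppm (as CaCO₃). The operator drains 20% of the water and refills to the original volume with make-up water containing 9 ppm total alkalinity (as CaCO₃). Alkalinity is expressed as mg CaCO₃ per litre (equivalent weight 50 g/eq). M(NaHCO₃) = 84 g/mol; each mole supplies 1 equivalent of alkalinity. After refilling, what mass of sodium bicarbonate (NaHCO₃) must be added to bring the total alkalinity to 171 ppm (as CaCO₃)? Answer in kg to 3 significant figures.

21.2 kg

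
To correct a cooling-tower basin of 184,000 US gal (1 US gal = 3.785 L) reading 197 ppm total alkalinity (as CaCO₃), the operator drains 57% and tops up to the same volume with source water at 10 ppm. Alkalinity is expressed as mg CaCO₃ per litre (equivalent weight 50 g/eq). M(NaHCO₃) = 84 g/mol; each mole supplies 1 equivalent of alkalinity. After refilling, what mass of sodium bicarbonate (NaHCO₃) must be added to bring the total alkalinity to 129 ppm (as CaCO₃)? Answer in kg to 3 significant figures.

Volume: 184,000 US gal × 3.785 L/gal = 696,440 L.
After draining 57% and refilling: 197 × 0.43 + 10 × 0.57 = 90.41 ppm.
Deficit to target: 129 − 90.41 = 38.59 mg/L.
As CaCO₃: 38.59 mg/L × 696,440 L = 26,880 g; ÷ 50 g/eq ÷ 1 = 537.5 mol NaHCO₃.
Mass: 537.5 × 84 = 45,150 g.

45.2 kg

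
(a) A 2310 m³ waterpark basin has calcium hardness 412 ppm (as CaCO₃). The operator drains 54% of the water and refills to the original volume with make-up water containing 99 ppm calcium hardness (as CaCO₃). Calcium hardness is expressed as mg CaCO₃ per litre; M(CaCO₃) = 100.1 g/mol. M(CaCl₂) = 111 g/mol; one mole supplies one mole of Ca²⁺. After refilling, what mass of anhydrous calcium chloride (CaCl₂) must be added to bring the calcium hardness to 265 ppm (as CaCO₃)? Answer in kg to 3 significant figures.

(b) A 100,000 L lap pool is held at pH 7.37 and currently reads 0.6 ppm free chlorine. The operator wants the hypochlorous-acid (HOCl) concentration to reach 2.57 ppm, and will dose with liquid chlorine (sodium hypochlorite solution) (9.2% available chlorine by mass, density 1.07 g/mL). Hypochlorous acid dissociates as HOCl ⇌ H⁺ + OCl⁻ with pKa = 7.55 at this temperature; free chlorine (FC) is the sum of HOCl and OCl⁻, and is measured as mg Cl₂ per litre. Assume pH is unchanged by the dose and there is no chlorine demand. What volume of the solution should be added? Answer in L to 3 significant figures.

(a) 56.4 kg; (b) 3.73 L

(a) Volume: 2310 m³ = 2,310,000 L.
(a) After draining 54% and refilling: 412 × 0.46 + 99 × 0.54 = 242.98 ppm.
(a) Deficit to target: 265 − 242.98 = 22.02 mg/L.
(a) As CaCO₃: 22.02 mg/L × 2,310,000 L = 50,870 g; ÷ 100.1 = 508.2 mol Ca²⁺.
(a) Mass: 508.2 × 111 = 56,410 g.

(b) [OCl⁻]/[HOCl] = 10^(pH − pKa) = 10^(7.37 − 7.55) = 0.6607; fraction as HOCl = 1/(1 + 0.6607) = 0.6022.
(b) Free chlorine required for 2.57 ppm HOCl: 2.57 / 0.6022 = 4.268 ppm.
(b) FC to add: 4.268 − 0.6 = 3.668 mg/L as Cl₂.
(b) Cl₂ equivalent: 3.668 mg/L × 100,000 L = 366.8 g.
(b) Product at 9.2% available Cl: 366.8 / 0.092 = 3987 g.
(b) Volume: 3987 g ÷ 1.07 g/mL = 3726 mL.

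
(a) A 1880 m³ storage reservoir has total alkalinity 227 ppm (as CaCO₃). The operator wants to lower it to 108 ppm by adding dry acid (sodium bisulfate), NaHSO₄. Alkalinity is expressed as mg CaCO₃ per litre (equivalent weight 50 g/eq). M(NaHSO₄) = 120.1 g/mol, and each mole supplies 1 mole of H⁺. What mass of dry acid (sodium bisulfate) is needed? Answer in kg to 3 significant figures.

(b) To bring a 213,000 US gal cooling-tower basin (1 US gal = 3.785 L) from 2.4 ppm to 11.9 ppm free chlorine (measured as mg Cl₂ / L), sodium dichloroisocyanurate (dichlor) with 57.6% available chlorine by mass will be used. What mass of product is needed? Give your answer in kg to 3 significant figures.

(a) Volume: 1880 m³ = 1,880,000 L.
(a) Alkalinity to neutralize: (227 − 108) = 119 mg/L as CaCO₃ × 1,880,000 L = 223,700 g as CaCO₃.
(a) Equivalents of H⁺ required: 223,700 ÷ 50 g/eq = 4474 eq = 4474 mol NaHSO₄.
(a) Mass of NaHSO₄: 4474 × 120.1 = 537,400 g.

(b) Volume: 213,000 US gal × 3.785 L/gal = 806,205 L.
(b) Chlorine deficit: 11.9 − 2.4 = 9.5 ppm = 9.5 mg/L as Cl₂.
(b) Cl₂ equivalent needed: 9.5 mg/L × 806,205 L = 7,659,000 mg = 7659 g.
(b) Product at 57.6% available chlorine: 7659 / 0.576 = 13,300 g.

(a) 537 kg; (b) 13.3 kg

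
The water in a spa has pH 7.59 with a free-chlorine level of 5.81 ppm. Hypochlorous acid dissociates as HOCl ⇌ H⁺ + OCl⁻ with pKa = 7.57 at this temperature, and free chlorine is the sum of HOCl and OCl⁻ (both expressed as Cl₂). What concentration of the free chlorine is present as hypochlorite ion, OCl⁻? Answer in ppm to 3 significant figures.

2.97 ppm

[OCl⁻]/[HOCl] = 10^(pH − pKa) = 10^(7.59 − 7.57) = 10^0.02 = 1.047.
Fraction as HOCl = 1 / (1 + 1.047) = 0.4885.
OCl⁻ = (1 − 0.4885) × 5.81 ppm = 2.972 ppm.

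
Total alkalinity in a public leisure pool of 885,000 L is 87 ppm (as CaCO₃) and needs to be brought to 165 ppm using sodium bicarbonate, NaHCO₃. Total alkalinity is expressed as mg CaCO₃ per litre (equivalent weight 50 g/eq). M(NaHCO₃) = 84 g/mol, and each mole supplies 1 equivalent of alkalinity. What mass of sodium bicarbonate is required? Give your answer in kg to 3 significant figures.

116 kg

Alkalinity to add: (165 − 87) = 78 mg/L as CaCO₃ × 885,000 L = 69,030 g as CaCO₃.
Equivalents: 69,030 g ÷ 50 g/eq = 1381 eq.
NaHCO₃ supplies 1 eq per mole → 1381 mol.
Mass: 1381 mol × 84 g/mol = 116,000 g.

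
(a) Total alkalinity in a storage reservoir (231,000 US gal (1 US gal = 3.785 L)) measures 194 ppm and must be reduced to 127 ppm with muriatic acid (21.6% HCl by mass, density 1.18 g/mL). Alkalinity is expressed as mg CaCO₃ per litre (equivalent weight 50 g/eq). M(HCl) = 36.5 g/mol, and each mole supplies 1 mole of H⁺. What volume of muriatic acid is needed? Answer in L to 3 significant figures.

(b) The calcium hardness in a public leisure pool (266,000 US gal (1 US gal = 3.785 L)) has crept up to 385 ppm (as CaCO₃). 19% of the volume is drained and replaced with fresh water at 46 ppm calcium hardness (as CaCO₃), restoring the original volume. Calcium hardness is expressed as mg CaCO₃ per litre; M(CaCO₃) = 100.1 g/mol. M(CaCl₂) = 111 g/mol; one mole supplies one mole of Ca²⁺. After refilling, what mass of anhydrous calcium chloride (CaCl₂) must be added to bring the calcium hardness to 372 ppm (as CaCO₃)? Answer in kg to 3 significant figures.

(a) 168 L; (b) 57.4 kg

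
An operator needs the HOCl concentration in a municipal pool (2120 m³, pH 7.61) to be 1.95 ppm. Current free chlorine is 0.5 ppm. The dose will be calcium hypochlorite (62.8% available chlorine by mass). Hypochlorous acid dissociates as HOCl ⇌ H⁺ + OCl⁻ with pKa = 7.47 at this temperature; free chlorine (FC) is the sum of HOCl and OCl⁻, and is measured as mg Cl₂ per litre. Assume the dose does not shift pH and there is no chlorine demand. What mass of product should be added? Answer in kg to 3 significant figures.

Volume: 2120 m³ = 2,120,000 L.
[OCl⁻]/[HOCl] = 10^(pH − pKa) = 10^(7.61 − 7.47) = 1.38; fraction as HOCl = 1/(1 + 1.38) = 0.4201.
Free chlorine required for 1.95 ppm HOCl: 1.95 / 0.4201 = 4.642 ppm.
FC to add: 4.642 − 0.5 = 4.142 mg/L as Cl₂.
Cl₂ equivalent: 4.142 mg/L × 2,120,000 L = 8781 g.
Product at 62.8% available Cl: 8781 / 0.628 = 13,980 g.

14.0 kg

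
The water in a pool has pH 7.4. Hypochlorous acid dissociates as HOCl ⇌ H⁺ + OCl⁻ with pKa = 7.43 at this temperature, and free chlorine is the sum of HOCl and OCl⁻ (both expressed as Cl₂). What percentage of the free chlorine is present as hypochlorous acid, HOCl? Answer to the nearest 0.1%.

[OCl⁻]/[HOCl] = 10^(pH − pKa) = 10^(7.4 − 7.43) = 10^-0.03 = 0.9333.
Fraction as HOCl = 1 / (1 + 0.9333) = 0.5173.

51.7%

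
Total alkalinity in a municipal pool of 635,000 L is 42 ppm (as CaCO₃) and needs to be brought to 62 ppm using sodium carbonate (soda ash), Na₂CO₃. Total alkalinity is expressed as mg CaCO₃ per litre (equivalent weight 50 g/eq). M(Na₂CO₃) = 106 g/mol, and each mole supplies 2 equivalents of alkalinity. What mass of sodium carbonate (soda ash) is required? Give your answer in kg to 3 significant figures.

Alkalinity to add: (62 − 42) = 20 mg/L as CaCO₃ × 635,000 L = 12,700 g as CaCO₃.
Equivalents: 12,700 g ÷ 50 g/eq = 254 eq.
Each mole of Na₂CO₃ supplies 2 eq, so 254 / 2 = 127 mol.
Mass: 127 mol × 106 g/mol = 13,460 g.

13.5 kg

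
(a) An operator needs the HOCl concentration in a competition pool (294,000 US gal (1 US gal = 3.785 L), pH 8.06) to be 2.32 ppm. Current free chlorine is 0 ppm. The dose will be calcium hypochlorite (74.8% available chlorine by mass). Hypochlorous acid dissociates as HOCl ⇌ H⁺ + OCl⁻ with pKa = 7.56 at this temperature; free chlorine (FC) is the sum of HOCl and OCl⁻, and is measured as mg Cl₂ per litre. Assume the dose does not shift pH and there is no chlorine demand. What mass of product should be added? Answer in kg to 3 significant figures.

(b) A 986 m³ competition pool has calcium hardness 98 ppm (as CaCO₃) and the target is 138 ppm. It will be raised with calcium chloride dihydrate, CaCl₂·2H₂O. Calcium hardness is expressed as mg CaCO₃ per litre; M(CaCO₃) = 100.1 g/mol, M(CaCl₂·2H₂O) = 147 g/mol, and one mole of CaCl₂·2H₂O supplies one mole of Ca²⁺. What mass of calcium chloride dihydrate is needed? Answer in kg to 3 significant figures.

(a) 14.4 kg; (b) 57.9 kg

(a) Volume: 294,000 US gal × 3.785 L/gal = 1,112,790 L.
(a) [OCl⁻]/[HOCl] = 10^(pH − pKa) = 10^(8.06 − 7.56) = 3.162; fraction as HOCl = 1/(1 + 3.162) = 0.2403.
(a) Free chlorine required for 2.32 ppm HOCl: 2.32 / 0.2403 = 9.656 ppm.
(a) FC to add: 9.656 − 0 = 9.656 mg/L as Cl₂.
(a) Cl₂ equivalent: 9.656 mg/L × 1,112,790 L = 10,750 g.
(a) Product at 74.8% available Cl: 10,750 / 0.748 = 14,370 g.

(b) Volume: 986 m³ = 986,000 L.
(b) Hardness to add: (138 − 98) = 40 mg/L as CaCO₃ × 986,000 L = 39,440 g as CaCO₃.
(b) Moles of Ca²⁺ (1 mol Ca²⁺ ≡ 1 mol CaCO₃): 39,440 / 100.1 g/mol = 394 mol.
(b) Mass of CaCl₂·2H₂O: 394 × 147 = 57,920 g.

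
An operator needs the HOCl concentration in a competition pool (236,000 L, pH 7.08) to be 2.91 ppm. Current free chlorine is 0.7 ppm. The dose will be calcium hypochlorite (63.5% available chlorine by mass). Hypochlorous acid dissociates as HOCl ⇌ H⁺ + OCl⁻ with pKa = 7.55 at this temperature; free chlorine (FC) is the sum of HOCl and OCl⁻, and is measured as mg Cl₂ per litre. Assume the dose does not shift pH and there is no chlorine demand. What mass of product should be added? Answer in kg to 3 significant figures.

[OCl⁻]/[HOCl] = 10^(pH − pKa) = 10^(7.08 − 7.55) = 0.3388; fraction as HOCl = 1/(1 + 0.3388) = 0.7469.
Free chlorine required for 2.91 ppm HOCl: 2.91 / 0.7469 = 3.896 ppm.
FC to add: 3.896 − 0.7 = 3.196 mg/L as Cl₂.
Cl₂ equivalent: 3.196 mg/L × 236,000 L = 754.3 g.
Product at 63.5% available Cl: 754.3 / 0.635 = 1188 g.

1.19 kg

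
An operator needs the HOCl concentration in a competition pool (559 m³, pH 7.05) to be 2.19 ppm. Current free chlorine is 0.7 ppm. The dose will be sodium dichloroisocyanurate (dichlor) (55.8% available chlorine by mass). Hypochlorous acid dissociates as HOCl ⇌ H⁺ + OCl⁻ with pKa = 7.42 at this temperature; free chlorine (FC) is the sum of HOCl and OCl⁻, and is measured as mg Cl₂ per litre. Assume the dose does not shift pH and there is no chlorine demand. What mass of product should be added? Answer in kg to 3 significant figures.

Volume: 559 m³ = 559,000 L.
[OCl⁻]/[HOCl] = 10^(pH − pKa) = 10^(7.05 − 7.42) = 0.4266; fraction as HOCl = 1/(1 + 0.4266) = 0.701.
Free chlorine required for 2.19 ppm HOCl: 2.19 / 0.701 = 3.124 ppm.
FC to add: 3.124 − 0.7 = 2.424 mg/L as Cl₂.
Cl₂ equivalent: 2.424 mg/L × 559,000 L = 1355 g.
Product at 55.8% available Cl: 1355 / 0.558 = 2429 g.

2.43 kg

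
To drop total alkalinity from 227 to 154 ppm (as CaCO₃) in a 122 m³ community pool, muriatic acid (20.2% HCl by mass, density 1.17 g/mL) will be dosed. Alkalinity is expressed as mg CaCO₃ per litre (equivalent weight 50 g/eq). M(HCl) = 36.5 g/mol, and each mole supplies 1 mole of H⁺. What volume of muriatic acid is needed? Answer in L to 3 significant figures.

27.5 L

Volume: 122 m³ = 122,000 L.
Alkalinity to neutralize: (227 − 154) = 73 mg/L as CaCO₃ × 122,000 L = 8906 g as CaCO₃.
Equivalents of H⁺ required: 8906 ÷ 50 g/eq = 178.1 eq = 178.1 mol HCl.
Mass of HCl: 178.1 × 36.5 = 6501 g.
Mass of 20.2% solution: 6501 / 0.202 = 32,190 g.
Volume: 32,190 g ÷ 1.17 g/mL = 27,510 mL.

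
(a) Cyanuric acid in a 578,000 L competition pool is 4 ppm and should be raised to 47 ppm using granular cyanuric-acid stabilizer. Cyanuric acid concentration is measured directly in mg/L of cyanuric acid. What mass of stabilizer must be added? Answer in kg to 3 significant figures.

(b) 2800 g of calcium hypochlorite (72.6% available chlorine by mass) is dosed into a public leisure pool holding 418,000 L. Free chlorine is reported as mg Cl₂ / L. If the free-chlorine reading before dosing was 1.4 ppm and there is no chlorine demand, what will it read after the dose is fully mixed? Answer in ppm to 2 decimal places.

(a) 24.9 kg; (b) 6.26 ppm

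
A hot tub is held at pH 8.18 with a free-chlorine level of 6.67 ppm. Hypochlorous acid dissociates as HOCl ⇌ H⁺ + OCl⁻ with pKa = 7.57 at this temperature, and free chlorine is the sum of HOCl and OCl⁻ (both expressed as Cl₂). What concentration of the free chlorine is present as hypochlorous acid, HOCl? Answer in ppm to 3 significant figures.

1.31 ppm

[OCl⁻]/[HOCl] = 10^(pH − pKa) = 10^(8.18 − 7.57) = 10^0.61 = 4.074.
Fraction as HOCl = 1 / (1 + 4.074) = 0.1971.
HOCl = 0.1971 × 6.67 ppm = 1.315 ppm.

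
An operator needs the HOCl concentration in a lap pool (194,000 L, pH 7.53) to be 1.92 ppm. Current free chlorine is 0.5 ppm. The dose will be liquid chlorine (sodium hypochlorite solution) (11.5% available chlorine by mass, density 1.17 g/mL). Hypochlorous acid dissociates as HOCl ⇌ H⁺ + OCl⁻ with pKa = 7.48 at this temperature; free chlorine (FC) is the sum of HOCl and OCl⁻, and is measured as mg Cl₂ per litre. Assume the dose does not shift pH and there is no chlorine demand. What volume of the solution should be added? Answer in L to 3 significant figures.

5.15 L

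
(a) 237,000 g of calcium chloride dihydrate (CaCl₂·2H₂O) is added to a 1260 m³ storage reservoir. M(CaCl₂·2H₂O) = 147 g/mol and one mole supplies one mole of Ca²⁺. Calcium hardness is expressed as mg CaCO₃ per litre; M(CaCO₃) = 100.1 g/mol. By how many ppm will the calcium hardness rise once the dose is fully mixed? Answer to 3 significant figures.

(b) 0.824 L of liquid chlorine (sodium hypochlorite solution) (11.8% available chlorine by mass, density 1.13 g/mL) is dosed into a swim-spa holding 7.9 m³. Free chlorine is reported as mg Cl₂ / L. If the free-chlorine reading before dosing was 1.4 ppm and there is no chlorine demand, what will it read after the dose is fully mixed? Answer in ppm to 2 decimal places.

(a) 128 ppm; (b) 15.31 ppm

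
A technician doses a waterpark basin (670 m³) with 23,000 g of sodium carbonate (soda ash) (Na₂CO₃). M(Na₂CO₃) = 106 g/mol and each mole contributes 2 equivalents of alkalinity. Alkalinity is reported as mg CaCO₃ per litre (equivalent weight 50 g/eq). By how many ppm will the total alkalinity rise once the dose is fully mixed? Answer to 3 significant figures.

32.4 ppm

Volume: 670 m³ = 670,000 L.
Moles of Na₂CO₃: 23,000 g ÷ 106 g/mol = 217 mol → 434 eq of alkalinity.
As CaCO₃: 434 eq × 50 g/eq = 21,700 g.
Rise: 21,700 g / 670,000 L × 1000 = 32.39 mg/L.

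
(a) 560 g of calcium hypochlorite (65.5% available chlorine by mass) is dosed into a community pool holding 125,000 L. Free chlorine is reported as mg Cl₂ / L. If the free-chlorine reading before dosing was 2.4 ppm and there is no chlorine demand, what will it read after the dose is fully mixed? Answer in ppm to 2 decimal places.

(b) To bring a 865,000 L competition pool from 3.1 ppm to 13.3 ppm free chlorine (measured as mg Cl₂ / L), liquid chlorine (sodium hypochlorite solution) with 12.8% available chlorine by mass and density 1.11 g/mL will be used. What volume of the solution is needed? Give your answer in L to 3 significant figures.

(a) Available chlorine delivered: 560 g × 0.655 = 366.8 g as Cl₂.
(a) Concentration rise: 366.8 g / 125,000 L = 2.934 mg/L = 2.93 ppm.
(a) Final FC: 2.4 + 2.93 = 5.33 ppm.

(b) Chlorine deficit: 13.3 − 3.1 = 10.2 ppm = 10.2 mg/L as Cl₂.
(b) Cl₂ equivalent needed: 10.2 mg/L × 865,000 L = 8,823,000 mg = 8823 g.
(b) Product at 12.8% available chlorine: 8823 / 0.128 = 68,930 g.
(b) Volume at density 1.11 g/mL: 68,930 g ÷ 1.11 g/mL = 62,100 mL.

(a) 5.33 ppm; (b) 62.1 L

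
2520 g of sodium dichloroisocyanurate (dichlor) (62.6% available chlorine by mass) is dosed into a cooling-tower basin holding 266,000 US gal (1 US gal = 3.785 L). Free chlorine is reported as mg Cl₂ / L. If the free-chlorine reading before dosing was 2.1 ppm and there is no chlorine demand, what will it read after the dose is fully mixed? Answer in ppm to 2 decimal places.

3.67 ppm

Volume: 266,000 US gal × 3.785 L/gal = 1,006,810 L.
Available chlorine delivered: 2520 g × 0.626 = 1578 g as Cl₂.
Concentration rise: 1578 g / 1,006,810 L = 1.567 mg/L = 1.57 ppm.
Final FC: 2.1 + 1.57 = 3.67 ppm.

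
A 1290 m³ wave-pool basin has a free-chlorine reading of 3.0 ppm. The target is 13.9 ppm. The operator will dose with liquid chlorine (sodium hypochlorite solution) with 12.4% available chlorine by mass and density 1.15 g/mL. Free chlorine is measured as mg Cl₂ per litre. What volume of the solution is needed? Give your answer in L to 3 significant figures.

98.6 L

Volume: 1290 m³ = 1,290,000 L.
Chlorine deficit: 13.9 − 3.0 = 10.9 ppm = 10.9 mg/L as Cl₂.
Cl₂ equivalent needed: 10.9 mg/L × 1,290,000 L = 14,060,000 mg = 14,060 g.
Product at 12.4% available chlorine: 14,060 / 0.124 = 113,400 g.
Volume at density 1.15 g/mL: 113,400 g ÷ 1.15 g/mL = 98,600 mL.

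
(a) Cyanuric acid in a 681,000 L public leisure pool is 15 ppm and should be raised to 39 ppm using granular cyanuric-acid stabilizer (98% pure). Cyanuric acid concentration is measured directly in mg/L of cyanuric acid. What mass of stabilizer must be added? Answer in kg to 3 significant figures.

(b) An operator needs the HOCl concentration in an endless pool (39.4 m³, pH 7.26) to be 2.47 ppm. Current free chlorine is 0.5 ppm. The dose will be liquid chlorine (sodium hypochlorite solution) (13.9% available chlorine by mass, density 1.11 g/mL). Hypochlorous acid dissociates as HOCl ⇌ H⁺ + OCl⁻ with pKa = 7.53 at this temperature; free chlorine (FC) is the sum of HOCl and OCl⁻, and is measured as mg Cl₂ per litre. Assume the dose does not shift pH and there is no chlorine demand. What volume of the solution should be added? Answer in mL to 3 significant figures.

(a) CYA to add: (39 − 15) = 24 mg/L × 681,000 L = 16,340 g cyanuric acid.
(a) At 98% purity: 16,340 / 0.98 = 16,680 g product.

(b) Volume: 39.4 m³ = 39,400 L.
(b) [OCl⁻]/[HOCl] = 10^(pH − pKa) = 10^(7.26 − 7.53) = 0.537; fraction as HOCl = 1/(1 + 0.537) = 0.6506.
(b) Free chlorine required for 2.47 ppm HOCl: 2.47 / 0.6506 = 3.796 ppm.
(b) FC to add: 3.796 − 0.5 = 3.296 mg/L as Cl₂.
(b) Cl₂ equivalent: 3.296 mg/L × 39,400 L = 129.9 g.
(b) Product at 13.9% available Cl: 129.9 / 0.139 = 934.4 g.
(b) Volume: 934.4 g ÷ 1.11 g/mL = 841.8 mL.

(a) 16.7 kg; (b) 842 mL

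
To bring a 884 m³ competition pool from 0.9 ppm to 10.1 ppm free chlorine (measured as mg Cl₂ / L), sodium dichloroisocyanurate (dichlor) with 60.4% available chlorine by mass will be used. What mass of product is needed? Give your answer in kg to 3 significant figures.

Volume: 884 m³ = 884,000 L.
Chlorine deficit: 10.1 − 0.9 = 9.2 ppm = 9.2 mg/L as Cl₂.
Cl₂ equivalent needed: 9.2 mg/L × 884,000 L = 8,133,000 mg = 8133 g.
Product at 60.4% available chlorine: 8133 / 0.604 = 13,460 g.

13.5 kg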